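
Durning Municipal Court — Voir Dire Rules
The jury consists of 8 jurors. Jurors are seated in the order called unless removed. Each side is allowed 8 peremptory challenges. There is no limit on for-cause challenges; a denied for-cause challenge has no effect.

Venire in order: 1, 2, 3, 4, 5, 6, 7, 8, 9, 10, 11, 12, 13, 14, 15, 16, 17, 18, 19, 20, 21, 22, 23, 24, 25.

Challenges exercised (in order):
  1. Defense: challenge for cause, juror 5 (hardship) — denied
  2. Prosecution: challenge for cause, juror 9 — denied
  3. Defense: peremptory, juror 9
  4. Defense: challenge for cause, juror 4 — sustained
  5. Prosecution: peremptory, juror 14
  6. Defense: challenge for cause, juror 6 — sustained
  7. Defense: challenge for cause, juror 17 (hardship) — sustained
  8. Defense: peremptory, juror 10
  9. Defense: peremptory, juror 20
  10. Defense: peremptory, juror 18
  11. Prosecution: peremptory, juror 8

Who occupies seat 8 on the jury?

Removed: #4, #6, #8, #9, #10, #14, #17, #18, #20. (#5 stays — for-cause denied.)
Seating in order: seats 1–8 → #1, #2, #3, #5, #7, #11, #12, #13.
So seat 8 is #13.

13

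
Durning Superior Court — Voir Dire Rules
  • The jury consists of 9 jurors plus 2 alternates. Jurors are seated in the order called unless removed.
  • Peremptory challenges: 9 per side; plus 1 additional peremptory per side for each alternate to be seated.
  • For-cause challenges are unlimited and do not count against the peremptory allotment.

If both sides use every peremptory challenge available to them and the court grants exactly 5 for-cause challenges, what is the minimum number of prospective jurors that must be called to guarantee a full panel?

Seats to fill: 9 + 2 alternates = 11.
Peremptories: 9 + 1×2 = 11 per side × 2 sides = 22.
For-cause removals: 5.
Minimum venire: 11 + 22 + 5 = 38.

38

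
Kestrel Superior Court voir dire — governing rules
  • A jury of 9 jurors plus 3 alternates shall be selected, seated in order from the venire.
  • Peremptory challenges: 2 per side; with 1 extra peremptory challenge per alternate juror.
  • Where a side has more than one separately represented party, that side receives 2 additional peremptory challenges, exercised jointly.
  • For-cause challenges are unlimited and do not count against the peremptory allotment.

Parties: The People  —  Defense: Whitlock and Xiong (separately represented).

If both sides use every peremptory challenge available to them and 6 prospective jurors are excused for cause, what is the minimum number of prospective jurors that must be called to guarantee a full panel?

Seats to fill: 9 + 3 alternates = 12.
Peremptories — The People: 2 + 1×3 = 5; Defense: 2 + 1×3 + 2 = 7; total 12.
For-cause removals: 6.
Minimum venire: 12 + 12 + 6 = 30.

30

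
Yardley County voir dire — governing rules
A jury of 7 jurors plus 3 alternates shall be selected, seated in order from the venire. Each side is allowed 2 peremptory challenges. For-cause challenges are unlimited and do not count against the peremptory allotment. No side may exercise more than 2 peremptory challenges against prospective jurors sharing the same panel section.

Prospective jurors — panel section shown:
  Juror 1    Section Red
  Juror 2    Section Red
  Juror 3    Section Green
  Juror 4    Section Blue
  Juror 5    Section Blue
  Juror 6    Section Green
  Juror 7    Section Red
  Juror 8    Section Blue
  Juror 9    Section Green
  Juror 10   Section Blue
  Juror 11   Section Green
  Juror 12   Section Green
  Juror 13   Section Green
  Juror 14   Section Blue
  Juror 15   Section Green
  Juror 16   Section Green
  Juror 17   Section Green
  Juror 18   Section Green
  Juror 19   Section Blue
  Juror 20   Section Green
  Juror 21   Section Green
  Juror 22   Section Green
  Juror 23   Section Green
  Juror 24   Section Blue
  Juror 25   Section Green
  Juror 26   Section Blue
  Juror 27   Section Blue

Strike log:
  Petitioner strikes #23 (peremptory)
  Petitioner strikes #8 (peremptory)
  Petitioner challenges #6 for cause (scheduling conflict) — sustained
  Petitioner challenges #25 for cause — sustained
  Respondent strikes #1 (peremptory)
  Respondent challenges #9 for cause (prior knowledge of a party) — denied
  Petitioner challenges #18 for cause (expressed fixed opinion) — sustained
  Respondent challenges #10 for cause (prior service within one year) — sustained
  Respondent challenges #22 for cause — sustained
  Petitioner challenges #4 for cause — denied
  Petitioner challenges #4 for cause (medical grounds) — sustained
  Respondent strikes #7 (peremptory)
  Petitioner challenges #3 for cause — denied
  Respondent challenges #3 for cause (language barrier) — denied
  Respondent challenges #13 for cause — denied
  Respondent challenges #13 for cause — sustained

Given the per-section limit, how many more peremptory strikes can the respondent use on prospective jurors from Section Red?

Respondent peremptories so far: #1, #7 — 2 of 2 used, 0 left overall.
Against Section Red: #1, #7 — 2 used; per-section cap 2 leaves 0.
Binding limit: min(0, 0) = 0.

0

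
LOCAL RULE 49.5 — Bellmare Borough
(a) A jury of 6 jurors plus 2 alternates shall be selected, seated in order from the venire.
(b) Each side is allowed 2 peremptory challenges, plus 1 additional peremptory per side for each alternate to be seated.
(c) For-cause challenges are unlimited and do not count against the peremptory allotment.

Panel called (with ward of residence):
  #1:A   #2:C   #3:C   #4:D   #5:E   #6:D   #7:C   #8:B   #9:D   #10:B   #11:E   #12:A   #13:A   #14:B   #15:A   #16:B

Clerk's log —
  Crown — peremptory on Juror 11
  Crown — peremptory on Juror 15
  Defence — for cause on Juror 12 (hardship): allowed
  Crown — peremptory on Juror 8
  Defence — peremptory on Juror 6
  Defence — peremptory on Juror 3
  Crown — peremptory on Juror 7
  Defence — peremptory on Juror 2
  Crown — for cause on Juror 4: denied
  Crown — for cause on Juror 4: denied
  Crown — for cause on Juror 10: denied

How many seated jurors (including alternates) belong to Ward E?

1

Removed: #2, #3, #6, #7, #8, #11, #12, #15.
Seated (8 incl. alternates): #1, #4, #5, #9, #10, #13, #14, #16.
Of those, in Ward E: #5 → 1.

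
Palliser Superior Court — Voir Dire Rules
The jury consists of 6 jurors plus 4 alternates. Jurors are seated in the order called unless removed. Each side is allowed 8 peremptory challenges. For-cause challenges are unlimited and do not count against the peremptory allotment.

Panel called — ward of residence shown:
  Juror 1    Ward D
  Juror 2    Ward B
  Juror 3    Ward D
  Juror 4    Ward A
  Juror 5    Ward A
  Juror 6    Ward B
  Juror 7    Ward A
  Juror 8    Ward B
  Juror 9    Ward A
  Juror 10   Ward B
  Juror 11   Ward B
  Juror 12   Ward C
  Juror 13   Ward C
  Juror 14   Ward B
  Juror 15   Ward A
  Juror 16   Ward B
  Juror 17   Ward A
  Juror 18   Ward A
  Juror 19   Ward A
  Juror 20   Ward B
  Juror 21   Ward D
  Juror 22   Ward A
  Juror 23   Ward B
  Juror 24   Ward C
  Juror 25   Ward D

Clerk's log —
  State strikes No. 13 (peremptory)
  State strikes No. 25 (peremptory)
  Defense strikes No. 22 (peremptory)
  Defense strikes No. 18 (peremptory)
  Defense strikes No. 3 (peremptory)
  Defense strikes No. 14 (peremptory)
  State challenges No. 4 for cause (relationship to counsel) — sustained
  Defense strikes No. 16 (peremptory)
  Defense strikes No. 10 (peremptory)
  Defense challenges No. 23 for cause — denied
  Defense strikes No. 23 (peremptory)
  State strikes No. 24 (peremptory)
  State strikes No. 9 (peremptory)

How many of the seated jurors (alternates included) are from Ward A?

4

Removed: #3, #4, #9, #10, #13, #14, #16, #18, #22, #23, #24, #25.
Seated (10 incl. alternates): #1, #2, #5, #6, #7, #8, #11, #12, #15, #17.
Of those, in Ward A: #5, #7, #15, #17 → 4.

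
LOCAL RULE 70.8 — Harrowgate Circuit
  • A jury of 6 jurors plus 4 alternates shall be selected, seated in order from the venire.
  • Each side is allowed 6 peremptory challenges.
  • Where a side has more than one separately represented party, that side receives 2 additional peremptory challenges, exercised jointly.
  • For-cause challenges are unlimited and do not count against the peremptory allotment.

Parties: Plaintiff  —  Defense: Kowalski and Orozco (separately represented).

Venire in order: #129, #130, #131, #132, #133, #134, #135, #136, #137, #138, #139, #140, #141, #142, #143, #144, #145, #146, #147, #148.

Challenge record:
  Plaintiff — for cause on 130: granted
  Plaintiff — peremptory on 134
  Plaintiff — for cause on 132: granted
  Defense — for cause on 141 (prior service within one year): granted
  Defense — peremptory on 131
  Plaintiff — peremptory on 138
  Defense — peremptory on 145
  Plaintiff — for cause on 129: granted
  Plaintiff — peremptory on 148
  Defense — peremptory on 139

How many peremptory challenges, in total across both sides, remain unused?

Plaintiff allotment: 6. Defense allotment: 6 base + 2 multi-party = 8.
Plaintiff peremptories used: #134, #138, #148 — 3 (for-cause on #130, #132, #129 don't count).
Defense peremptories used: #131, #145, #139 — 3 (the for-cause on #141 doesn't count).
Remaining: (6 − 3) + (8 − 3) = 8.

8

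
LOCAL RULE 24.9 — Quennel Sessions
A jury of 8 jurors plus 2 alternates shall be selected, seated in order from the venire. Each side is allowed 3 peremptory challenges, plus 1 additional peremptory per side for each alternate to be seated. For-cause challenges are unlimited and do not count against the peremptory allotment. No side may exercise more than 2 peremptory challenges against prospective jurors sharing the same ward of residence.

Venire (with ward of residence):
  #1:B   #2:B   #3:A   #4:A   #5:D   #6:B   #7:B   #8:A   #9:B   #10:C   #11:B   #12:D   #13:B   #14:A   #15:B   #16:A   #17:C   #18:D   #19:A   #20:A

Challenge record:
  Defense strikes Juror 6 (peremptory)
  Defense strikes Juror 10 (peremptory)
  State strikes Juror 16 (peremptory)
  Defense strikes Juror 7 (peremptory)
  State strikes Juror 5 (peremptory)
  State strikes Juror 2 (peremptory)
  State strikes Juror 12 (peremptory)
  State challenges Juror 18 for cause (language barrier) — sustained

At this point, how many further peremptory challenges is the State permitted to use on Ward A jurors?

1

State peremptories so far: #16, #5, #2, #12 — 4 of 5 used, 1 left overall.
Against Ward A: #16 — 1 used; per-ward cap 2 leaves 1.
Binding limit: min(1, 1) = 1.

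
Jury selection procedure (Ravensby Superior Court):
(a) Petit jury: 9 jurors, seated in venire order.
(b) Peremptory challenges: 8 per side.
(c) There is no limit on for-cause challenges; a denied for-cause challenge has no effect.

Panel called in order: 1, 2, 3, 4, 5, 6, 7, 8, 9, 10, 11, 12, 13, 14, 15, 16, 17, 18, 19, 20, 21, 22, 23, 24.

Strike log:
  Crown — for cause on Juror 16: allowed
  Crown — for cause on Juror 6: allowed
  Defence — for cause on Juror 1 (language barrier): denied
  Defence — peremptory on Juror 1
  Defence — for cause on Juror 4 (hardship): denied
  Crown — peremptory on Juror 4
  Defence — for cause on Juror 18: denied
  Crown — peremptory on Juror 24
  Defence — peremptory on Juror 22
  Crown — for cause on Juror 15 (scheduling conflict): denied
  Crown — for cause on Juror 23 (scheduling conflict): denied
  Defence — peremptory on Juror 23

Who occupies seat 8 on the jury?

Removed: #1, #4, #6, #16, #22, #23, #24. (#15, #18 stay — for-cause denied.)
Seating in order: seats 1–9 → #2, #3, #5, #7, #8, #9, #10, #11, #12.
So seat 8 is #11.

11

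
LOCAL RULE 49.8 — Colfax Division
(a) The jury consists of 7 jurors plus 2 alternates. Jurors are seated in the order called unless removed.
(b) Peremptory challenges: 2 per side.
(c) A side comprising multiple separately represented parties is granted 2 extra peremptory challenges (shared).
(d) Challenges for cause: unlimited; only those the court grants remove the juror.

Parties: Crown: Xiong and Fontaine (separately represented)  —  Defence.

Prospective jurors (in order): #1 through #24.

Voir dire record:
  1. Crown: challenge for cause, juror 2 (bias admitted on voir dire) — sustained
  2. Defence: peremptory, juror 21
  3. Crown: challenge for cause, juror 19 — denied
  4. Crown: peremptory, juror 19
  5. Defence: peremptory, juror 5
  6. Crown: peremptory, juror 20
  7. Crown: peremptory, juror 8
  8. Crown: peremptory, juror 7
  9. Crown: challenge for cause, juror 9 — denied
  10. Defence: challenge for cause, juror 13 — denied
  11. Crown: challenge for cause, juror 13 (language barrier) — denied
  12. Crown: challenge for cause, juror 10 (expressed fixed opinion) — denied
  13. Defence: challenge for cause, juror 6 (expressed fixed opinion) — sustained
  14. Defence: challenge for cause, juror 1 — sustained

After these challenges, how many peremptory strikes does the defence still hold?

0

Defence allotment: 2.
Defence peremptories used: #21, #5 — 2 (for-cause on #13, #6, #1 don't count).
Remaining: 2 − 2 = 0.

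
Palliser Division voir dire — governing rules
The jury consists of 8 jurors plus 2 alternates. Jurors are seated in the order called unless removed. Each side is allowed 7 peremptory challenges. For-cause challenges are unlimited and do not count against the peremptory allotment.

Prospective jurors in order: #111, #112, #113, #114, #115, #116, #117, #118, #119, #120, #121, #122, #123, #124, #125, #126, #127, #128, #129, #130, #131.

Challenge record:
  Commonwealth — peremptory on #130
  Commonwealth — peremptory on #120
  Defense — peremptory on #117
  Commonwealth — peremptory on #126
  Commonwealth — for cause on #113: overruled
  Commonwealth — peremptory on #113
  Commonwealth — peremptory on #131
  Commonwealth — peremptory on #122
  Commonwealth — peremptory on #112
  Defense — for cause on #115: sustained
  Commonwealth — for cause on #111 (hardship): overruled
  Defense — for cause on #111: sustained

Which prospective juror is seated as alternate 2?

Removed: #111, #112, #113, #115, #117, #120, #122, #126, #130, #131.
Seating in order: seats 1–8 → #114, #116, #118, #119, #121, #123, #124, #125; alternates → #127, #128.
So alternate 2 is #128.

128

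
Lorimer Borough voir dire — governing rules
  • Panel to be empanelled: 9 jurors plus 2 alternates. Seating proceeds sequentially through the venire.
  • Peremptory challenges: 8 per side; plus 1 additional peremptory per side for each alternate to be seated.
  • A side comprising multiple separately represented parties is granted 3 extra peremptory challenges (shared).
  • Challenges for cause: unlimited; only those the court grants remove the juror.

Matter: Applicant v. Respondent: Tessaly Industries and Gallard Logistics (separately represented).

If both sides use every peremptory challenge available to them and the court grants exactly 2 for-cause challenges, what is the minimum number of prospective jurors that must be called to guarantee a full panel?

Seats to fill: 9 + 2 alternates = 11.
Peremptories — Applicant: 8 + 1×2 = 10; Respondent: 8 + 1×2 + 3 = 13; total 23.
For-cause removals: 2.
Minimum venire: 11 + 23 + 2 = 36.

36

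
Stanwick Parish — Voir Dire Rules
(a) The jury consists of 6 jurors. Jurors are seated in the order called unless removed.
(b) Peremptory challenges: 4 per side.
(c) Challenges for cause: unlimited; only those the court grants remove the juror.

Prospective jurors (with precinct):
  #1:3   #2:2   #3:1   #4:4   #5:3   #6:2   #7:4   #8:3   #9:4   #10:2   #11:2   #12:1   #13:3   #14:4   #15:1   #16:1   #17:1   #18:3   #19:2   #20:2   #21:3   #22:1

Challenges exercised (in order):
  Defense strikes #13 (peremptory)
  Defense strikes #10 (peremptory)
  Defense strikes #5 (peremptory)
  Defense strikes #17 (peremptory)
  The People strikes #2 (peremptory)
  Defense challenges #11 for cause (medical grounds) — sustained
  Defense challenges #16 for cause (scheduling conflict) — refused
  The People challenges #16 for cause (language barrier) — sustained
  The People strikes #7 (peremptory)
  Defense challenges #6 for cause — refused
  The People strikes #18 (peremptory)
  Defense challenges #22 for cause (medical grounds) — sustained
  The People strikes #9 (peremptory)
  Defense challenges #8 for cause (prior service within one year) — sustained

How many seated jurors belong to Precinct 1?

Removed: #2, #5, #7, #8, #9, #10, #11, #13, #16, #17, #18, #22.
Seated jurors 1–6: #1, #3, #4, #6, #12, #14.
Of those, in Precinct 1: #3, #12 → 2.

2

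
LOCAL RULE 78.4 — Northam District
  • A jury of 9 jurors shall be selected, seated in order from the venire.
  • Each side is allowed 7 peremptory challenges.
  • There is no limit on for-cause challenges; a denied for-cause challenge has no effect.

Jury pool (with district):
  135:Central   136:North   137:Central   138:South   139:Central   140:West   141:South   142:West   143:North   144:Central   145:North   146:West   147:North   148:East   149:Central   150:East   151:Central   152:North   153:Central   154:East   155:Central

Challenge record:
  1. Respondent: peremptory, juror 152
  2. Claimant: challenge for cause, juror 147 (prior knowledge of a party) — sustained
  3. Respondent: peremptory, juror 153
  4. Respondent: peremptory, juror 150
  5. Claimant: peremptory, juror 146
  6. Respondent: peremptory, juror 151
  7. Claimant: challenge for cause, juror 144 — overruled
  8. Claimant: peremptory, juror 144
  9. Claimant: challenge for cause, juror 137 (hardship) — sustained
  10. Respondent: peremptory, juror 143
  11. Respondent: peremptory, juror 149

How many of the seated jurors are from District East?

1

Removed: #137, #143, #144, #146, #147, #149, #150, #151, #152, #153.
Seated jurors 1–9: #135, #136, #138, #139, #140, #141, #142, #145, #148.
Of those, in District East: #148 → 1.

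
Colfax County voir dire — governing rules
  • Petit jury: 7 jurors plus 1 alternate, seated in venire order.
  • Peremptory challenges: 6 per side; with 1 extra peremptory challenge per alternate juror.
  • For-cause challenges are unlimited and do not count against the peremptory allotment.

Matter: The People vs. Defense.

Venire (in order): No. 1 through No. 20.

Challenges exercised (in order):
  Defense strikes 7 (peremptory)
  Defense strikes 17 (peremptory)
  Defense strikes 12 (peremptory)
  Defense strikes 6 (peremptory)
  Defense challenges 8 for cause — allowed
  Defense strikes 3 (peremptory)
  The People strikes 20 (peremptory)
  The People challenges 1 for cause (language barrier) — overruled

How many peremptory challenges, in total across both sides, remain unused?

The People allotment: 6 base + 1 × 1 alternate = 7. Defense allotment: 6 base + 1 × 1 alternate = 7.
The People peremptories used: #20 — 1 (the for-cause on #1 doesn't count).
Defense peremptories used: #7, #17, #12, #6, #3 — 5 (the for-cause on #8 doesn't count).
Remaining: (7 − 1) + (7 − 5) = 8.

8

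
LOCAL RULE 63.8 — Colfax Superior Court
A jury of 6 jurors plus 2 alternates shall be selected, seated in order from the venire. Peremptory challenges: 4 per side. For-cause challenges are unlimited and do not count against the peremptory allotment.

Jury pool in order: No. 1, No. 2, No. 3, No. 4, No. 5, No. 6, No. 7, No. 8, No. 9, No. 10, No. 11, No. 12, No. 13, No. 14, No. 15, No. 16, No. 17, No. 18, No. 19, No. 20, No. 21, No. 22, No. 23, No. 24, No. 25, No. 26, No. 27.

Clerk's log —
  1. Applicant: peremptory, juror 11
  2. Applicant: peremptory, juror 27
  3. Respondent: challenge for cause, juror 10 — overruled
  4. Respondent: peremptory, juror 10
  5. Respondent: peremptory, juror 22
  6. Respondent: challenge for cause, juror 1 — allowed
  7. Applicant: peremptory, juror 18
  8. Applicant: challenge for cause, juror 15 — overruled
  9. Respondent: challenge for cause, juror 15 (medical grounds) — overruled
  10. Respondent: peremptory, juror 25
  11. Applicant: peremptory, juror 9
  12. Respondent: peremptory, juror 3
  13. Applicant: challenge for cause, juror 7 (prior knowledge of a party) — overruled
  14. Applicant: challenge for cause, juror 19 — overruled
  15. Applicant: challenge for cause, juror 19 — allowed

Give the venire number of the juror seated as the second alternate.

13

Removed: #1, #3, #9, #10, #11, #18, #19, #22, #25, #27. (#7, #15 stay — for-cause denied.)
Filling seats in venire order through position 8: #2, #4, #5, #6, #7, #8, #12, #13.
So alternate 2 is #13.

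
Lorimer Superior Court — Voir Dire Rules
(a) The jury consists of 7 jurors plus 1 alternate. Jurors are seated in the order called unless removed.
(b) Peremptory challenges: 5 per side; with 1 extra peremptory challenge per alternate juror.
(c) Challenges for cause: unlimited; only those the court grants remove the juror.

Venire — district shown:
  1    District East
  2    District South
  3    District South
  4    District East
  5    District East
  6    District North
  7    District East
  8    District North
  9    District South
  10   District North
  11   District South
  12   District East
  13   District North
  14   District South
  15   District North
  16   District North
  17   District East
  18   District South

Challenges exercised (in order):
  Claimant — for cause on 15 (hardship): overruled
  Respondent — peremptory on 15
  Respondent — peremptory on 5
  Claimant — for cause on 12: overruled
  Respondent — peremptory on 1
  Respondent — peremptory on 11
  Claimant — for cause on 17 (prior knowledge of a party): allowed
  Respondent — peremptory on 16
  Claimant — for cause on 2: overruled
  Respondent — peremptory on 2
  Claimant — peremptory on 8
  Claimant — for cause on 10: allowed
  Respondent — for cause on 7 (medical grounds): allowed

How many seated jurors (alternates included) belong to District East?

Removed: #1, #2, #5, #7, #8, #10, #11, #15, #16, #17.
Seated (8 incl. alternates): #3, #4, #6, #9, #12, #13, #14, #18.
Of those, in District East: #4, #12 → 2.

2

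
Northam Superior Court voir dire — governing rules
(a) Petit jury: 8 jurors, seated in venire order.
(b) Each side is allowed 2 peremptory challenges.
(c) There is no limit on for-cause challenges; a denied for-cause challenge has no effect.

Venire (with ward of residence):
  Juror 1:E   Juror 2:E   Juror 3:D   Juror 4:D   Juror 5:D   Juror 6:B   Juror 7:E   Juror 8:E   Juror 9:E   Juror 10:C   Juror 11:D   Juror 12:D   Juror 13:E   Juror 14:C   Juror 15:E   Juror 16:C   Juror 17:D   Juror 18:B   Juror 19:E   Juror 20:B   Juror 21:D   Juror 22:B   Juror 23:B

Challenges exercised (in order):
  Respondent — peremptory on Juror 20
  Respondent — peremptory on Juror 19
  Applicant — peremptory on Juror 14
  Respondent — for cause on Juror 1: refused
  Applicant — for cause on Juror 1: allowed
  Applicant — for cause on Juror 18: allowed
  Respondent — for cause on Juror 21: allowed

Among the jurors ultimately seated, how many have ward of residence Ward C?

0

Removed: #1, #14, #18, #19, #20, #21.
Seated jurors 1–8: #2, #3, #4, #5, #6, #7, #8, #9.
None of those are in Ward C → 0.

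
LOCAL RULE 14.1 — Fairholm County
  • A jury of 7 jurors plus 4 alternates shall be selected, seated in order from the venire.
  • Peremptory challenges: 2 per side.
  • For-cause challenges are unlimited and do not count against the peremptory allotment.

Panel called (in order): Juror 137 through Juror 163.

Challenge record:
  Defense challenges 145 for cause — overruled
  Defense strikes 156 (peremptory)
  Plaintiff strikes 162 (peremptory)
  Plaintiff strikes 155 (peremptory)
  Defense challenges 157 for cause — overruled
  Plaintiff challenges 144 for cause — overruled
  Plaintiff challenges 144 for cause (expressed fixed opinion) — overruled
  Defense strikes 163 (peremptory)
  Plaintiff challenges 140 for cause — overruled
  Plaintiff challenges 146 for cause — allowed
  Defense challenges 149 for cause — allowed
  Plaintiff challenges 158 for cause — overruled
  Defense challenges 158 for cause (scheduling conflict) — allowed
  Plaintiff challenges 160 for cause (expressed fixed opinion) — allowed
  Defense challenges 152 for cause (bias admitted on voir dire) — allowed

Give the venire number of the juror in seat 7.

Removed: #146, #149, #152, #155, #156, #158, #160, #162, #163. (#140, #144, #145, #157 stay — for-cause denied.)
Filling seats in venire order through position 7: #137, #138, #139, #140, #141, #142, #143.
So seat 7 is #143.

143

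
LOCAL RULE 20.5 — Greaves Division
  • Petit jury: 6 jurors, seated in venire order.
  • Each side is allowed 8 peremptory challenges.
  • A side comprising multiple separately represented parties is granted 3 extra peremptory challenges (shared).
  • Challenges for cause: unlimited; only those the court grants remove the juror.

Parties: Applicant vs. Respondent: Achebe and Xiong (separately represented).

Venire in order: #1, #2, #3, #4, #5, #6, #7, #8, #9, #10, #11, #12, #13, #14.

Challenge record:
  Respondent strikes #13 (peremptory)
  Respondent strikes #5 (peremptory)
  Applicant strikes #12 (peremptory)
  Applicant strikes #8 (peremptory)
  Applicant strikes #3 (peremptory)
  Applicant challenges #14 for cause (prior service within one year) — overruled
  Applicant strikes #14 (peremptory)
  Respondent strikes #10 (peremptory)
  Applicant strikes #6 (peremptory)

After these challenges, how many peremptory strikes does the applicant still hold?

Applicant allotment: 8.
Applicant peremptories used: #12, #8, #3, #14, #6 — 5 (the for-cause on #14 doesn't count).
Remaining: 8 − 5 = 3.

3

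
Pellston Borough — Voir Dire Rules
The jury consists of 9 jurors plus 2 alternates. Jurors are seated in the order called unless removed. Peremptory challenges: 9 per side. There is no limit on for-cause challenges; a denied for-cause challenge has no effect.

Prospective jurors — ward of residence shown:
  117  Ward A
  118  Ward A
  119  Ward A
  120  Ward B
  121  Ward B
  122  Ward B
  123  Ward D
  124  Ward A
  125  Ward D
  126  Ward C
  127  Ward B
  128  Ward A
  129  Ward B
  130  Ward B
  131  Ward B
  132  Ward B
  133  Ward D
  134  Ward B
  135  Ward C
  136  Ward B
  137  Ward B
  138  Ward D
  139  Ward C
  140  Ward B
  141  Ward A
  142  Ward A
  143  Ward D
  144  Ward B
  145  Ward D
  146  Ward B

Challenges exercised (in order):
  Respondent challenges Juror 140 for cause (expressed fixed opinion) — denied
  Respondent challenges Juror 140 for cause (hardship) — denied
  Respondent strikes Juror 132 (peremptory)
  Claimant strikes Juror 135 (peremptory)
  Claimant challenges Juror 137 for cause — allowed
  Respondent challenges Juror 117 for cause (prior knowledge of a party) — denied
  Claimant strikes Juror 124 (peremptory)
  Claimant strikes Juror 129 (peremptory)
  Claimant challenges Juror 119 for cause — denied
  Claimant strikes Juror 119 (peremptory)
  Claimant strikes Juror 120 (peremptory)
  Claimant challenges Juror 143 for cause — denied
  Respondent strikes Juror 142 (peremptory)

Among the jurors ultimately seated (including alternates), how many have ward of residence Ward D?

2

Removed: #119, #120, #124, #129, #132, #135, #137, #142.
Seated (11 incl. alternates): #117, #118, #121, #122, #123, #125, #126, #127, #128, #130, #131.
Of those, in Ward D: #123, #125 → 2.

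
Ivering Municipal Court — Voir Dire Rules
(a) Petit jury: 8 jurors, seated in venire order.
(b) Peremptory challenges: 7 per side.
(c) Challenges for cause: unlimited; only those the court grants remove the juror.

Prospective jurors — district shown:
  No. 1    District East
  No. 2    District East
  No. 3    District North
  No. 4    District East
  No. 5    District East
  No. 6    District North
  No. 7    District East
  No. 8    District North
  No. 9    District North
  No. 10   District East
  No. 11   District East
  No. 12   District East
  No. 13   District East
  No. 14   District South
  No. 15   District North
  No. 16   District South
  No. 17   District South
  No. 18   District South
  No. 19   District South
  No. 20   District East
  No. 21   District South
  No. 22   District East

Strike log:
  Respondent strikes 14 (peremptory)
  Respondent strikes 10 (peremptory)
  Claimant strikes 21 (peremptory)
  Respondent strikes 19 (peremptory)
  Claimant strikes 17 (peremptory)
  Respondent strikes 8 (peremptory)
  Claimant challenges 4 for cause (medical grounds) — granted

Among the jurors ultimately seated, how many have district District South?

0

Removed: #4, #8, #10, #14, #17, #19, #21.
Seated jurors 1–8: #1, #2, #3, #5, #6, #7, #9, #11.
None of those are in District South → 0.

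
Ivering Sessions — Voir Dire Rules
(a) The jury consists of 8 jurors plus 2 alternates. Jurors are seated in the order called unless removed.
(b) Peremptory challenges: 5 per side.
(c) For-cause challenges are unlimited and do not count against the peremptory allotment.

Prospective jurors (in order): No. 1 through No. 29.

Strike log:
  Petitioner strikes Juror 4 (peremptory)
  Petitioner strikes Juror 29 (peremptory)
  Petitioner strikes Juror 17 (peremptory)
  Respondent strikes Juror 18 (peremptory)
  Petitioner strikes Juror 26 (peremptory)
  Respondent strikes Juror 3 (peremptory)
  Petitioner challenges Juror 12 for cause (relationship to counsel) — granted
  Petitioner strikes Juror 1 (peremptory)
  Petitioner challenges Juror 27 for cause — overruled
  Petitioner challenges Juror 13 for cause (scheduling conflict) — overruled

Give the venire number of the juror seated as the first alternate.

Removed: #1, #3, #4, #12, #17, #18, #26, #29. (#13, #27 stay — for-cause denied.)
Filling seats in venire order through position 9: #2, #5, #6, #7, #8, #9, #10, #11, #13.
So alternate 1 is #13.

13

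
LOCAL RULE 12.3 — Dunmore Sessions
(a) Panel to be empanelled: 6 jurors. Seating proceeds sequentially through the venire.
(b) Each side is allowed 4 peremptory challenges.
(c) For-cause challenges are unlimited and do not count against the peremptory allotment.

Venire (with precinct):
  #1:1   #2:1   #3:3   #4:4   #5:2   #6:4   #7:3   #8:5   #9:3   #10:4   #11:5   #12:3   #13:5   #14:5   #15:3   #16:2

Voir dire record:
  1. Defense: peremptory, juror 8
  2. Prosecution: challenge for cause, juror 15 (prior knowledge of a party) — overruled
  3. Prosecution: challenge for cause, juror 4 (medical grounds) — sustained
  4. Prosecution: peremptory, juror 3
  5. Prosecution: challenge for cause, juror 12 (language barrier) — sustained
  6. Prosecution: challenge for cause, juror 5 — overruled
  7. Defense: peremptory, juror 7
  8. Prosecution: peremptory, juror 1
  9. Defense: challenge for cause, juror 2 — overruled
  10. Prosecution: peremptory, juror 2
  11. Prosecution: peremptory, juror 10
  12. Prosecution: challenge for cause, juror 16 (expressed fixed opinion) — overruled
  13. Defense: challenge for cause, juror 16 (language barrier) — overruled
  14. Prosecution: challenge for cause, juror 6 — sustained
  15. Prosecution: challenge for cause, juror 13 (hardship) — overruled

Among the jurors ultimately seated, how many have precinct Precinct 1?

Removed: #1, #2, #3, #4, #6, #7, #8, #10, #12.
Seated jurors 1–6: #5, #9, #11, #13, #14, #15.
None of those are in Precinct 1 → 0.

0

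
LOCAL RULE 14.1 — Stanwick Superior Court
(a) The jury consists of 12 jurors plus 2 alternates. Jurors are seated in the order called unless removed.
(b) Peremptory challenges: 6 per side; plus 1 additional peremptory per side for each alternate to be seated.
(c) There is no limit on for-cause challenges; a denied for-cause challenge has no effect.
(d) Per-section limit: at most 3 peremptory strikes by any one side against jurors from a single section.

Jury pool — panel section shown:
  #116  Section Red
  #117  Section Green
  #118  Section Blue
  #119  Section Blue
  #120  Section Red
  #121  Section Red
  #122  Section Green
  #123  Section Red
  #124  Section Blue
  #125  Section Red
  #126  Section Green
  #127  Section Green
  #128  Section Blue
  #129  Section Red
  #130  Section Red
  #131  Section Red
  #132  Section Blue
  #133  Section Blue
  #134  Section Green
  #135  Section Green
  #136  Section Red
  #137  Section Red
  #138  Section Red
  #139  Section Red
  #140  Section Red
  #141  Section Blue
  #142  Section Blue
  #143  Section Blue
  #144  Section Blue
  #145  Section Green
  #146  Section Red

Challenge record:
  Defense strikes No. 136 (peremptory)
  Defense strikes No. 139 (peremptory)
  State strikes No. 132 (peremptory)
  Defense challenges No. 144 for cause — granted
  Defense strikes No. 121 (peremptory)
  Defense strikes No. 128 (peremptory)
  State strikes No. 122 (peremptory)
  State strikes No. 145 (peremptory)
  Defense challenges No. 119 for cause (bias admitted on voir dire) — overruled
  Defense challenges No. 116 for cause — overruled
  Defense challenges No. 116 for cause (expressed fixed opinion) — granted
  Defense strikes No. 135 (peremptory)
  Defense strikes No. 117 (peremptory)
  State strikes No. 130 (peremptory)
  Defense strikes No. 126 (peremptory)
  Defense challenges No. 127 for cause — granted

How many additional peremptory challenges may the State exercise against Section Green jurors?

1

State peremptories so far: #132, #122, #145, #130 — 4 of 8 used, 4 left overall.
Against Section Green: #122, #145 — 2 used; per-section cap 3 leaves 1.
Binding limit: min(4, 1) = 1.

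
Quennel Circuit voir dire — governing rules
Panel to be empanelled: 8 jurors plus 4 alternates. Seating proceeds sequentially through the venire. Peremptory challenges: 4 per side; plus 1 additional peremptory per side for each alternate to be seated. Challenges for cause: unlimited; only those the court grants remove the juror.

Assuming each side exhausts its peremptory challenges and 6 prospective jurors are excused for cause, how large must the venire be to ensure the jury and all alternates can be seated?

34

Seats to fill: 8 + 4 alternates = 12.
Peremptories: 4 + 1×4 = 8 per side × 2 sides = 16.
For-cause removals: 6.
Minimum venire: 12 + 16 + 6 = 34.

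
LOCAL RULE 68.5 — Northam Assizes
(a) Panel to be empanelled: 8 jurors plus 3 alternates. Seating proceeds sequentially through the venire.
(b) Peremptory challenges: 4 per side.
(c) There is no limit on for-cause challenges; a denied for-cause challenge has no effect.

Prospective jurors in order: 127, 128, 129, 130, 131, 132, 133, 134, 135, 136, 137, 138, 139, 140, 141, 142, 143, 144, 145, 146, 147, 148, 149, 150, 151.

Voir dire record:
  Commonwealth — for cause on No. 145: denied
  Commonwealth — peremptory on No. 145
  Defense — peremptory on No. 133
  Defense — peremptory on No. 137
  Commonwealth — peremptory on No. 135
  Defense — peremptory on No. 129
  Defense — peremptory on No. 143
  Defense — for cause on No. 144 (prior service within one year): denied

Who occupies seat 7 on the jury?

Removed: #129, #133, #135, #137, #143, #145. (#144 stays — for-cause denied.)
Seating in order: seats 1–8 → #127, #128, #130, #131, #132, #134, #136, #138; alternates → #139, #140, #141.
So seat 7 is #136.

136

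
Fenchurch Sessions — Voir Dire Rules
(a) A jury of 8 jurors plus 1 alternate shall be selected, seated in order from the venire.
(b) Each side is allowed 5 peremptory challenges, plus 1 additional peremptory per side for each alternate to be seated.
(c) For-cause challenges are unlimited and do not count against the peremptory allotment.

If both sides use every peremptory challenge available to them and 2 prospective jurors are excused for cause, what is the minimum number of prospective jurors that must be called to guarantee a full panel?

23

Seats to fill: 8 + 1 alternates = 9.
Peremptories: 5 + 1×1 = 6 per side × 2 sides = 12.
For-cause removals: 2.
Minimum venire: 9 + 12 + 2 = 23.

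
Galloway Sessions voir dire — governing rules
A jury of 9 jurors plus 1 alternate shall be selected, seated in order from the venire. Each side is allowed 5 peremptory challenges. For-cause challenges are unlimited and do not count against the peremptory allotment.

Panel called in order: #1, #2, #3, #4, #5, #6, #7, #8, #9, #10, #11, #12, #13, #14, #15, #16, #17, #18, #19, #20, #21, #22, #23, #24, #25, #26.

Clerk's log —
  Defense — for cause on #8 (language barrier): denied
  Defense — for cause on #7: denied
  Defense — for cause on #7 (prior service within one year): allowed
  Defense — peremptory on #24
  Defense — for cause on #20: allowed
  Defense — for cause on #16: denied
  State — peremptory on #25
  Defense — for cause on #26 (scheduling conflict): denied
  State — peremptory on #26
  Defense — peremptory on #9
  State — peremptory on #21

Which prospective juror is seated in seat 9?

11

Removed: #7, #9, #20, #21, #24, #25, #26. (#8, #16 stay — for-cause denied.)
Seating in order: seats 1–9 → #1, #2, #3, #4, #5, #6, #8, #10, #11; alternates → #12.
So seat 9 is #11.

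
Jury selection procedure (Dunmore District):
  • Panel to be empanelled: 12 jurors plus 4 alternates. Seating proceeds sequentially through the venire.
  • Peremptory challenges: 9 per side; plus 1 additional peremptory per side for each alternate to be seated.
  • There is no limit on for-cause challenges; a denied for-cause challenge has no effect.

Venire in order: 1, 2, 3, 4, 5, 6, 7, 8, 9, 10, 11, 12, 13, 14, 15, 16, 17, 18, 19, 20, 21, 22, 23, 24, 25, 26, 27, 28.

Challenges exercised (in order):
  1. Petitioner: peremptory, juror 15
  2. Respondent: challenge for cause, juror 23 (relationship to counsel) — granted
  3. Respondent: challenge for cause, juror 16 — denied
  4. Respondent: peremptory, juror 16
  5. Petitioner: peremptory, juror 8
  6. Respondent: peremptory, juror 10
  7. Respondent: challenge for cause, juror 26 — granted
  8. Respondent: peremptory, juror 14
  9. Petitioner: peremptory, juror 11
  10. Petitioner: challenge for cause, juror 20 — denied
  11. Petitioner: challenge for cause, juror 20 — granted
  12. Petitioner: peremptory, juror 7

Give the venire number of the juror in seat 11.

18

Removed: #7, #8, #10, #11, #14, #15, #16, #20, #23, #26.
Seating in order: seats 1–12 → #1, #2, #3, #4, #5, #6, #9, #12, #13, #17, #18, #19; alternates → #21, #22, #24, #25.
So seat 11 is #18.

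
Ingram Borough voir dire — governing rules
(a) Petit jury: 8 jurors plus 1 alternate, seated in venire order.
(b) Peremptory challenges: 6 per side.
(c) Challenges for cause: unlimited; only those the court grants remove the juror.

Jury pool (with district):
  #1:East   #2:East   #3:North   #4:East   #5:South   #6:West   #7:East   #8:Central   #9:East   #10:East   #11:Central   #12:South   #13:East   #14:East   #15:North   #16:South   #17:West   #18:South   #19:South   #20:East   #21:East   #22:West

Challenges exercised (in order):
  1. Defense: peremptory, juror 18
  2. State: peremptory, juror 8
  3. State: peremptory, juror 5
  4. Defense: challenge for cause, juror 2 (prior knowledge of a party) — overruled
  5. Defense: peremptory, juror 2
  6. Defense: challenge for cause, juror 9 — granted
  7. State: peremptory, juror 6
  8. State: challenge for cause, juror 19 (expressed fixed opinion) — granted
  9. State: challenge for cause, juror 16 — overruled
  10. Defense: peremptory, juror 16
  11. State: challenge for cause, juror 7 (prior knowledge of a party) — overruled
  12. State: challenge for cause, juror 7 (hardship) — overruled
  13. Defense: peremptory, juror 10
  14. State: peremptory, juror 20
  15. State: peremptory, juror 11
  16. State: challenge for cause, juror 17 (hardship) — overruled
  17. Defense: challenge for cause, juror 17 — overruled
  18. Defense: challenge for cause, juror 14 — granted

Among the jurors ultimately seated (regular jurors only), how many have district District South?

Removed: #2, #5, #6, #8, #9, #10, #11, #14, #16, #18, #19, #20.
Seated jurors 1–8: #1, #3, #4, #7, #12, #13, #15, #17 (alternates #21 not counted).
Of those, in District South: #12 → 1.

1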